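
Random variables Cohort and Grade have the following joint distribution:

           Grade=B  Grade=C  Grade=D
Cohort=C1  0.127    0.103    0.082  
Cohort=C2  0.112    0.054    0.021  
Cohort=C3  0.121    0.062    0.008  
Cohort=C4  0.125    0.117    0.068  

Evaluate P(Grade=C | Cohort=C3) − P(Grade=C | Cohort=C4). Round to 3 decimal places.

P(Cohort=C3) = 0.121 + 0.062 + 0.008 = 0.191; P(Grade=C | Cohort=C3) = 0.062/0.191 = 0.3246.
P(Cohort=C4) = 0.125 + 0.117 + 0.068 = 0.310; P(Grade=C | Cohort=C4) = 0.117/0.310 = 0.3774.
Difference = -0.053.

-0.053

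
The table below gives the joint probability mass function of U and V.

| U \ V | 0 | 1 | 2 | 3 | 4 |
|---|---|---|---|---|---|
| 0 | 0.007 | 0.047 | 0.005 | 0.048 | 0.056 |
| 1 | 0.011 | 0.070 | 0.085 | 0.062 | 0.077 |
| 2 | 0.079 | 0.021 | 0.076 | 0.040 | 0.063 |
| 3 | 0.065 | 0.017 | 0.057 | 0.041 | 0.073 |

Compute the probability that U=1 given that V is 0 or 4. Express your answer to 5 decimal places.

0.20418

P(V=0) = 0.007 + 0.011 + 0.079 + 0.065 = 0.162.
P(V=4) = 0.056 + 0.077 + 0.063 + 0.073 = 0.269.
P(V ∈ {0, 4}) = 0.162 + 0.269 = 0.431; P(U=1, V ∈ {0, 4}) = 0.011 + 0.077 = 0.088.
P(U=1 | V ∈ {0, 4}) = 0.088/0.431 = 0.20418.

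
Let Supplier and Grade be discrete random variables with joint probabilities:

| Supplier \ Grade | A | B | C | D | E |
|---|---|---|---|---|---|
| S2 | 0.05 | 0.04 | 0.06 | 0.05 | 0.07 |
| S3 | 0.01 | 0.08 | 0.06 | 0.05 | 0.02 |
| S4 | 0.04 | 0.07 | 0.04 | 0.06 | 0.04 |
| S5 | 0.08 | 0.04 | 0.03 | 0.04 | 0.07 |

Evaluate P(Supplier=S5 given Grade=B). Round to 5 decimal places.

0.17391

P(Grade=B) = 0.04 + 0.08 + 0.07 + 0.04 = 0.23.
P(Supplier=S5 | Grade=B) = 0.04/0.23 = 0.17391.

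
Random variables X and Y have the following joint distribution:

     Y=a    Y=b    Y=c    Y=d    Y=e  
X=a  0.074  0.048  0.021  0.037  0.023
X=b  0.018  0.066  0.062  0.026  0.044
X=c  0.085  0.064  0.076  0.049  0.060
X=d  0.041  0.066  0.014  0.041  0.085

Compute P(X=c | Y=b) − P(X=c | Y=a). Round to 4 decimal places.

P(Y=b) = 0.048 + 0.066 + 0.064 + 0.066 = 0.244; P(X=c | Y=b) = 0.064/0.244 = 0.26230.
P(Y=a) = 0.074 + 0.018 + 0.085 + 0.041 = 0.218; P(X=c | Y=a) = 0.085/0.218 = 0.38991.
Difference = -0.1276.

-0.1276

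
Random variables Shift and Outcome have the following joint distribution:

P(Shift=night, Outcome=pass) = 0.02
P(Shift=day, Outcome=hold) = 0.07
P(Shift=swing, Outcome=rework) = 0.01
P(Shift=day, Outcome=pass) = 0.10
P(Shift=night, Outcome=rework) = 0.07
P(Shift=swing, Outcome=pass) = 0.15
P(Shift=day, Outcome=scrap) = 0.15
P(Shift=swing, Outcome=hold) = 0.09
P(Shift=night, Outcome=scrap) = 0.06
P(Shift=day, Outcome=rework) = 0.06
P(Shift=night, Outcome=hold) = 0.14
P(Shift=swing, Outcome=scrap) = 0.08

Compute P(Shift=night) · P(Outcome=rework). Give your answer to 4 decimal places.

0.0406

P(Shift=night) = 0.02 + 0.07 + 0.06 + 0.14 = 0.29.
P(Outcome=rework) = 0.06 + 0.01 + 0.07 = 0.14.
Product: 0.29 × 0.14 = 0.0406.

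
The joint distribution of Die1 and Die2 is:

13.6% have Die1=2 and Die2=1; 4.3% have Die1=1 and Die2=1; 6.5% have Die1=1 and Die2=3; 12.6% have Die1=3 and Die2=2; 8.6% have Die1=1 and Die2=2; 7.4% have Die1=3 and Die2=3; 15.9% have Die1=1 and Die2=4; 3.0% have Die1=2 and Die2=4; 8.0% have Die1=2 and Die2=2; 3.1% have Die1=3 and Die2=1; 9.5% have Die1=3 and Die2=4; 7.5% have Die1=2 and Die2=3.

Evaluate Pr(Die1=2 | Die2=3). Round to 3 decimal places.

0.350

P(Die2=3) = 0.065 + 0.075 + 0.074 = 0.214.
P(Die1=2 | Die2=3) = 0.075/0.214 = 0.350.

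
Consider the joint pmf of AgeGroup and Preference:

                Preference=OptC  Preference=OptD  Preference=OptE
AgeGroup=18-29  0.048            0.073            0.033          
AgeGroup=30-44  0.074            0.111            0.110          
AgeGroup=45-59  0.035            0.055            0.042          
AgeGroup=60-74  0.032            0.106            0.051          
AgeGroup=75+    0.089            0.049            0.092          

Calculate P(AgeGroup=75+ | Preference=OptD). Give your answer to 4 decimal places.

0.1244

P(Preference=OptD) = 0.073 + 0.111 + 0.055 + 0.106 + 0.049 = 0.394.
P(AgeGroup=75+ | Preference=OptD) = 0.049/0.394 = 0.1244.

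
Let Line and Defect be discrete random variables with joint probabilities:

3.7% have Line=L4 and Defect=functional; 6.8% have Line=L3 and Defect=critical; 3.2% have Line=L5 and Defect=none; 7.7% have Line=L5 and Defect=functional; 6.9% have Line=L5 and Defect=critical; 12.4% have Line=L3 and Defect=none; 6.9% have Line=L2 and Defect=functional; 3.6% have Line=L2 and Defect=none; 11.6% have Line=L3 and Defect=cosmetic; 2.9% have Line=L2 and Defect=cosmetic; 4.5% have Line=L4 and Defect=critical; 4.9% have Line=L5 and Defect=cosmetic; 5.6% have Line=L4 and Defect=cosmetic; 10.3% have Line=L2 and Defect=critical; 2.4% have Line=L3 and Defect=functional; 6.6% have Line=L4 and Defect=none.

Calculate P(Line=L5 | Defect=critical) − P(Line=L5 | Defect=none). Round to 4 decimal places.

P(Defect=critical) = 0.103 + 0.068 + 0.045 + 0.069 = 0.285; P(Line=L5 | Defect=critical) = 0.069/0.285 = 0.24211.
P(Defect=none) = 0.036 + 0.124 + 0.066 + 0.032 = 0.258; P(Line=L5 | Defect=none) = 0.032/0.258 = 0.12403.
Difference = 0.1181.

0.1181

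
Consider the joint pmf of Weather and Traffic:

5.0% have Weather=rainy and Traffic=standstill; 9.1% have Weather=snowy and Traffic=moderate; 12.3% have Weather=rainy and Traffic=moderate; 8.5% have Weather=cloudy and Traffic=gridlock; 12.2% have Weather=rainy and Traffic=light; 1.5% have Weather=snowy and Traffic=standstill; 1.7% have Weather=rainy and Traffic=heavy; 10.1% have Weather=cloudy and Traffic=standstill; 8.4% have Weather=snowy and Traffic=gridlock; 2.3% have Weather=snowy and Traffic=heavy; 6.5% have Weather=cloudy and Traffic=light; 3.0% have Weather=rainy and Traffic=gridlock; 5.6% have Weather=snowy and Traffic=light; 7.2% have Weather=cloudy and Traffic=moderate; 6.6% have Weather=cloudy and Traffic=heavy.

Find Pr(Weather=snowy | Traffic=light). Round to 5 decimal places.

P(Traffic=light) = 0.065 + 0.122 + 0.056 = 0.243.
P(Weather=snowy | Traffic=light) = 0.056/0.243 = 0.23045.

0.23045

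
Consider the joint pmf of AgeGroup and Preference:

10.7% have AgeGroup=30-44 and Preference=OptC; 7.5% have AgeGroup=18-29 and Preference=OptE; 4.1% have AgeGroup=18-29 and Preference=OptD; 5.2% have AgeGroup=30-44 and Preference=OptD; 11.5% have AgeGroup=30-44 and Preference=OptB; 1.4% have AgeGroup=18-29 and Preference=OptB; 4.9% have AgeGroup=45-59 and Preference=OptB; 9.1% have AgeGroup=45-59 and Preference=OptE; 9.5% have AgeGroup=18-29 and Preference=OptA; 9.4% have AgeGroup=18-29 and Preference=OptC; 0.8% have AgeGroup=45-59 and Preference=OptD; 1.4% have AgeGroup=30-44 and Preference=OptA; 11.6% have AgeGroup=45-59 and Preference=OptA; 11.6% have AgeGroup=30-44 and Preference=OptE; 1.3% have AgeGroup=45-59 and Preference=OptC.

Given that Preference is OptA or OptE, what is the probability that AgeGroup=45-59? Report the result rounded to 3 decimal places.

0.408

P(Preference=OptA) = 0.095 + 0.014 + 0.116 = 0.225.
P(Preference=OptE) = 0.075 + 0.116 + 0.091 = 0.282.
P(Preference ∈ {OptA, OptE}) = 0.225 + 0.282 = 0.507; P(AgeGroup=45-59, Preference ∈ {OptA, OptE}) = 0.116 + 0.091 = 0.207.
P(AgeGroup=45-59 | Preference ∈ {OptA, OptE}) = 0.207/0.507 = 0.408.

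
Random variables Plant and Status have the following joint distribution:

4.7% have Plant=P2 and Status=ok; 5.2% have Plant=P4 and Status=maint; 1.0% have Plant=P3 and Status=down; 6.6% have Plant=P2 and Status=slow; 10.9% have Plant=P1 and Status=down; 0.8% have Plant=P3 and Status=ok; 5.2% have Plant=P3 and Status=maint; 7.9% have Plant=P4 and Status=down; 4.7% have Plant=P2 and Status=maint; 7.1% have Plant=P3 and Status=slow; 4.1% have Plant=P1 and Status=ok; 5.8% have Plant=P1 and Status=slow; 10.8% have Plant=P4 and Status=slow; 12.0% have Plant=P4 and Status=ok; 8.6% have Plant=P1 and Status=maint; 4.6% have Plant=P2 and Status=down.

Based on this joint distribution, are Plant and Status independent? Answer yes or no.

no

P(Plant=P4) = 0.359 and P(Status=ok) = 0.216, so their product is 0.07754, but P(Plant=P4, Status=ok) = 0.120. Since these differ, Plant and Status are not independent.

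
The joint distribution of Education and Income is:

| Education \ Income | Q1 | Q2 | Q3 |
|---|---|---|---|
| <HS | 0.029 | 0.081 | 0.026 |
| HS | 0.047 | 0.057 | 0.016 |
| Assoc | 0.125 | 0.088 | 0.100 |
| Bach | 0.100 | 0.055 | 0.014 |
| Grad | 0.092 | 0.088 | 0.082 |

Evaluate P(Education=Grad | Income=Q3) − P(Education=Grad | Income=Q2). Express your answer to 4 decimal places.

P(Income=Q3) = 0.026 + 0.016 + 0.100 + 0.014 + 0.082 = 0.238; P(Education=Grad | Income=Q3) = 0.082/0.238 = 0.34454.
P(Income=Q2) = 0.081 + 0.057 + 0.088 + 0.055 + 0.088 = 0.369; P(Education=Grad | Income=Q2) = 0.088/0.369 = 0.23848.
Difference = 0.1061.

0.1061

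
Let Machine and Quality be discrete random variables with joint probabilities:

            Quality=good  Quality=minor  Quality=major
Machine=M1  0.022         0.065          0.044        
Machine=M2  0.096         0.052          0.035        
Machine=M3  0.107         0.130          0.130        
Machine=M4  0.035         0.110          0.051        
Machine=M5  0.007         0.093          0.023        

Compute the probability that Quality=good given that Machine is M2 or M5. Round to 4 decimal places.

P(Machine=M2) = 0.096 + 0.052 + 0.035 = 0.183.
P(Machine=M5) = 0.007 + 0.093 + 0.023 = 0.123.
P(Machine ∈ {M2, M5}) = 0.183 + 0.123 = 0.306; P(Quality=good, Machine ∈ {M2, M5}) = 0.096 + 0.007 = 0.103.
P(Quality=good | Machine ∈ {M2, M5}) = 0.103/0.306 = 0.3366.

0.3366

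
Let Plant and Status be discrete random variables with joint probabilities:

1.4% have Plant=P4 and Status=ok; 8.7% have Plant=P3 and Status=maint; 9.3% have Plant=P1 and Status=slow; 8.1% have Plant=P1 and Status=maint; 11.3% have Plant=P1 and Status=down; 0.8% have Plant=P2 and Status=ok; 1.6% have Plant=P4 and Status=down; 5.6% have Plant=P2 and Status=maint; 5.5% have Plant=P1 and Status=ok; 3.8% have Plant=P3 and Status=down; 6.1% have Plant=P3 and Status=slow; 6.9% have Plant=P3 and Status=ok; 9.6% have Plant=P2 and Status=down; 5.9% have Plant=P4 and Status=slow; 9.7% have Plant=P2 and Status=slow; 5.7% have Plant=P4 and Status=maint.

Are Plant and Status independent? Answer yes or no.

no

P(Plant=P3) = 0.255 and P(Status=ok) = 0.146, so their product is 0.03723, but P(Plant=P3, Status=ok) = 0.069. Since these differ, Plant and Status are not independent.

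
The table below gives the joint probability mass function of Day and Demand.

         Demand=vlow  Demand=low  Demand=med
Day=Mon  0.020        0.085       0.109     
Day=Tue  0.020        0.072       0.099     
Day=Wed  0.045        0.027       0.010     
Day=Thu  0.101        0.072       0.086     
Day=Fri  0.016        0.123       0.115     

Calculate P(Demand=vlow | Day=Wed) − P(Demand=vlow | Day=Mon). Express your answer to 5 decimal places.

P(Day=Wed) = 0.045 + 0.027 + 0.010 = 0.082; P(Demand=vlow | Day=Wed) = 0.045/0.082 = 0.548780.
P(Day=Mon) = 0.020 + 0.085 + 0.109 = 0.214; P(Demand=vlow | Day=Mon) = 0.020/0.214 = 0.093458.
Difference = 0.45532.

0.45532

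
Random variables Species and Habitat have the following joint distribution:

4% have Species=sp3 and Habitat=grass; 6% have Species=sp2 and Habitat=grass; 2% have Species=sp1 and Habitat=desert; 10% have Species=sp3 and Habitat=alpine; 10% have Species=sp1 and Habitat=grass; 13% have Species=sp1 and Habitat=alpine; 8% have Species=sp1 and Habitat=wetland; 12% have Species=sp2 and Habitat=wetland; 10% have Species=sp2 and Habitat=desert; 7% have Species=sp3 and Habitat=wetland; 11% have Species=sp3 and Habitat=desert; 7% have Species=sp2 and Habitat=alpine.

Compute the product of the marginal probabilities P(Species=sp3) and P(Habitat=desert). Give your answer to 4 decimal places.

0.0736

P(Species=sp3) = 0.04 + 0.07 + 0.11 + 0.10 = 0.32.
P(Habitat=desert) = 0.02 + 0.10 + 0.11 = 0.23.
Product: 0.32 × 0.23 = 0.0736.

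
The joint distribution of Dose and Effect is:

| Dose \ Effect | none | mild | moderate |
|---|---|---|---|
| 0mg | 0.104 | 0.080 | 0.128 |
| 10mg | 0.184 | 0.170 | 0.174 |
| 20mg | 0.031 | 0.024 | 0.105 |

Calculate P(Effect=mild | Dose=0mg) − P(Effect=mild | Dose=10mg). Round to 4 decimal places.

-0.0656

P(Dose=0mg) = 0.104 + 0.080 + 0.128 = 0.312; P(Effect=mild | Dose=0mg) = 0.080/0.312 = 0.25641.
P(Dose=10mg) = 0.184 + 0.170 + 0.174 = 0.528; P(Effect=mild | Dose=10mg) = 0.170/0.528 = 0.32197.
Difference = -0.0656.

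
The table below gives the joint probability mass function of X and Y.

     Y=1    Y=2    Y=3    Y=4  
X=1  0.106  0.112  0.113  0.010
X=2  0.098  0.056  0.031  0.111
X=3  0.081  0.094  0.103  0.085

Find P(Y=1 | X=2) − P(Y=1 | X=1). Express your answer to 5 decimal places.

P(X=2) = 0.098 + 0.056 + 0.031 + 0.111 = 0.296; P(Y=1 | X=2) = 0.098/0.296 = 0.331081.
P(X=1) = 0.106 + 0.112 + 0.113 + 0.010 = 0.341; P(Y=1 | X=1) = 0.106/0.341 = 0.310850.
Difference = 0.02023.

0.02023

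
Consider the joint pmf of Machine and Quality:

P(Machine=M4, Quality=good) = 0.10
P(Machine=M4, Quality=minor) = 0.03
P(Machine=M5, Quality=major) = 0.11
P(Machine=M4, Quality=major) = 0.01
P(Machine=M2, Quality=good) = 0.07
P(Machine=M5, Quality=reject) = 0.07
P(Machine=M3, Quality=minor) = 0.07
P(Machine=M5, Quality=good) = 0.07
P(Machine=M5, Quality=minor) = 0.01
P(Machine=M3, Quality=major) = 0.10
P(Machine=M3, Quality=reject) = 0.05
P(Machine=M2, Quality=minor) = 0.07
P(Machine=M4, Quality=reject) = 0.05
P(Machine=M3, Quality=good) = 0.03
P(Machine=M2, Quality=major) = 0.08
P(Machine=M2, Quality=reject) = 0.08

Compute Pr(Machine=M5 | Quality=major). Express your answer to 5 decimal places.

0.36667

P(Quality=major) = 0.08 + 0.10 + 0.01 + 0.11 = 0.30.
P(Machine=M5 | Quality=major) = 0.11/0.30 = 0.36667.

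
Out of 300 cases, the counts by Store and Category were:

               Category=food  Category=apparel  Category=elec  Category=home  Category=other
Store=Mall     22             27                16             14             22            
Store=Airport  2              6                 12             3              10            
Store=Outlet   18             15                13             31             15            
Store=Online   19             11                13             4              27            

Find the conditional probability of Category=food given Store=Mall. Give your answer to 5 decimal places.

Total with Store=Mall: 22 + 27 + 16 + 14 + 22 = 101.
P(Category=food | Store=Mall) = 22/101 = 0.21782.

0.21782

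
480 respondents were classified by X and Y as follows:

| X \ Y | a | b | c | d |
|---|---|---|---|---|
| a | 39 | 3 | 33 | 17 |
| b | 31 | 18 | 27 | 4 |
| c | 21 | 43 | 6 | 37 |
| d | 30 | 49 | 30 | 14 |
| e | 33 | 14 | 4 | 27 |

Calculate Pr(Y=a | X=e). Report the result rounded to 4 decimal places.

0.4231

Total with X=e: 33 + 14 + 4 + 27 = 78.
P(Y=a | X=e) = 33/78 = 0.4231.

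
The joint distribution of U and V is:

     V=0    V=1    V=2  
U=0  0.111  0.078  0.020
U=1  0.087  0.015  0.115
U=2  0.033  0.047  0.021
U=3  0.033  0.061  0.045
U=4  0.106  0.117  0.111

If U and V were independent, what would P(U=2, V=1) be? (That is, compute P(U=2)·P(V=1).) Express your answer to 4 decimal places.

P(U=2) = 0.033 + 0.047 + 0.021 = 0.101.
P(V=1) = 0.078 + 0.015 + 0.047 + 0.061 + 0.117 = 0.318.
Product: 0.101 × 0.318 = 0.0321.

0.0321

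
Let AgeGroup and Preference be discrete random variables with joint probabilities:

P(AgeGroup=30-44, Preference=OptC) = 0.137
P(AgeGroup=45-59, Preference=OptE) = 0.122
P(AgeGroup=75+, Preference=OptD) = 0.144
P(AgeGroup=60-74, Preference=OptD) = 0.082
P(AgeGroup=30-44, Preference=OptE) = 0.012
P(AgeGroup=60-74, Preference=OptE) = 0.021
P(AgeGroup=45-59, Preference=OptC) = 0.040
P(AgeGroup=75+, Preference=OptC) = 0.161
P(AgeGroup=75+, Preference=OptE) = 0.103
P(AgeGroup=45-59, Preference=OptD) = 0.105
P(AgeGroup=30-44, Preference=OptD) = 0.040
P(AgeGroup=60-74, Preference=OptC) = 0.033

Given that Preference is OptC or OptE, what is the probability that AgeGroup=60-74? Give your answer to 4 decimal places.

0.0859

P(Preference=OptC) = 0.137 + 0.040 + 0.033 + 0.161 = 0.371.
P(Preference=OptE) = 0.012 + 0.122 + 0.021 + 0.103 = 0.258.
P(Preference ∈ {OptC, OptE}) = 0.371 + 0.258 = 0.629; P(AgeGroup=60-74, Preference ∈ {OptC, OptE}) = 0.033 + 0.021 = 0.054.
P(AgeGroup=60-74 | Preference ∈ {OptC, OptE}) = 0.054/0.629 = 0.0859.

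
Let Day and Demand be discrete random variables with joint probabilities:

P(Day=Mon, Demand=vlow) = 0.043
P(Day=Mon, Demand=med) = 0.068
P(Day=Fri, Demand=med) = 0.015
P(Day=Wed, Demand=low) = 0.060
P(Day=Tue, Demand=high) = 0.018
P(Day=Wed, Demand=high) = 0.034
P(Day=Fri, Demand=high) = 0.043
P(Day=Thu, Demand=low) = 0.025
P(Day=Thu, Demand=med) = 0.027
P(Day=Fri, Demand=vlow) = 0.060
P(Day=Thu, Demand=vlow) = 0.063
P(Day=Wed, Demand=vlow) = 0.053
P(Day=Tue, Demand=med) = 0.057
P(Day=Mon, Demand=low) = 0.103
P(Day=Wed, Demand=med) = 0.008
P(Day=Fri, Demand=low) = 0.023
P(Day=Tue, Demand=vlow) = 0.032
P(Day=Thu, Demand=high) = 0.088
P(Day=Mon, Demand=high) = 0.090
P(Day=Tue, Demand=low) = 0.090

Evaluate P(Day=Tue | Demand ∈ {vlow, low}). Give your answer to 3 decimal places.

0.221

P(Demand=vlow) = 0.043 + 0.032 + 0.053 + 0.063 + 0.060 = 0.251.
P(Demand=low) = 0.103 + 0.090 + 0.060 + 0.025 + 0.023 = 0.301.
P(Demand ∈ {vlow, low}) = 0.251 + 0.301 = 0.552; P(Day=Tue, Demand ∈ {vlow, low}) = 0.032 + 0.090 = 0.122.
P(Day=Tue | Demand ∈ {vlow, low}) = 0.122/0.552 = 0.221.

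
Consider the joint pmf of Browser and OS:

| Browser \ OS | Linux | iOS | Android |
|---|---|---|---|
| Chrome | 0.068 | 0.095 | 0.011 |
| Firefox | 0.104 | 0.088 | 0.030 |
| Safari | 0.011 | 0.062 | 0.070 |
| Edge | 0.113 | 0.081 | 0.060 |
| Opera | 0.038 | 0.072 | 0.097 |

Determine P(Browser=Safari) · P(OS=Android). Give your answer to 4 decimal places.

P(Browser=Safari) = 0.011 + 0.062 + 0.070 = 0.143.
P(OS=Android) = 0.011 + 0.030 + 0.070 + 0.060 + 0.097 = 0.268.
Product: 0.143 × 0.268 = 0.0383.

0.0383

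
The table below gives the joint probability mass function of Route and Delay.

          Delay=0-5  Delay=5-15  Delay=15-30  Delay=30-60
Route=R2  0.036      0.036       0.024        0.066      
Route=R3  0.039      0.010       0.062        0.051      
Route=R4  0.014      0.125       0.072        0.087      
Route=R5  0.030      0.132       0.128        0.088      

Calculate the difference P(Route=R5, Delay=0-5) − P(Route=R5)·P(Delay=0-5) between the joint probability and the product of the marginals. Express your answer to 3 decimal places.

-0.015

P(Route=R5) = 0.030 + 0.132 + 0.128 + 0.088 = 0.378.
P(Delay=0-5) = 0.036 + 0.039 + 0.014 + 0.030 = 0.119.
P(Route=R5, Delay=0-5) − P(Route=R5)P(Delay=0-5) = 0.030 − 0.378×0.119 = -0.015.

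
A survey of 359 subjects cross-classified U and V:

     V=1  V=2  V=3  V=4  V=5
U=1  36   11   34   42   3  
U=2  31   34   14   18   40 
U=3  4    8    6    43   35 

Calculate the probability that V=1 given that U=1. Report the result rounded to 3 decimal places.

Total with U=1: 36 + 11 + 34 + 42 + 3 = 126.
P(V=1 | U=1) = 36/126 = 0.286.

0.286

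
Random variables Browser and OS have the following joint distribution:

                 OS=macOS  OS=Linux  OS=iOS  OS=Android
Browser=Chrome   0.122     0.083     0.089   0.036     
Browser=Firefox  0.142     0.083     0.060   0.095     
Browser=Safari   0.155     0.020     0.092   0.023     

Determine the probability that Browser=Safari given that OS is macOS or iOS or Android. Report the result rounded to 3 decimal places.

P(OS=macOS) = 0.122 + 0.142 + 0.155 = 0.419.
P(OS=iOS) = 0.089 + 0.060 + 0.092 = 0.241.
P(OS=Android) = 0.036 + 0.095 + 0.023 = 0.154.
P(OS ∈ {macOS, iOS, Android}) = 0.419 + 0.241 + 0.154 = 0.814; P(Browser=Safari, OS ∈ {macOS, iOS, Android}) = 0.155 + 0.092 + 0.023 = 0.270.
P(Browser=Safari | OS ∈ {macOS, iOS, Android}) = 0.270/0.814 = 0.332.

0.332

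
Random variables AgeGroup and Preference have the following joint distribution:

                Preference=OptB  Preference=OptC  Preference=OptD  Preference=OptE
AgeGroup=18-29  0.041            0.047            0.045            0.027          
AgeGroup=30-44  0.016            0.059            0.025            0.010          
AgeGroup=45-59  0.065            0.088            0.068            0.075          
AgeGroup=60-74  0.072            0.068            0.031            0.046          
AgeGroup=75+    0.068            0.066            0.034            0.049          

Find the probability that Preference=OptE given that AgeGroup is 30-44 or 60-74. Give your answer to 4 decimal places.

0.1713

P(AgeGroup=30-44) = 0.016 + 0.059 + 0.025 + 0.010 = 0.110.
P(AgeGroup=60-74) = 0.072 + 0.068 + 0.031 + 0.046 = 0.217.
P(AgeGroup ∈ {30-44, 60-74}) = 0.110 + 0.217 = 0.327; P(Preference=OptE, AgeGroup ∈ {30-44, 60-74}) = 0.010 + 0.046 = 0.056.
P(Preference=OptE | AgeGroup ∈ {30-44, 60-74}) = 0.056/0.327 = 0.1713.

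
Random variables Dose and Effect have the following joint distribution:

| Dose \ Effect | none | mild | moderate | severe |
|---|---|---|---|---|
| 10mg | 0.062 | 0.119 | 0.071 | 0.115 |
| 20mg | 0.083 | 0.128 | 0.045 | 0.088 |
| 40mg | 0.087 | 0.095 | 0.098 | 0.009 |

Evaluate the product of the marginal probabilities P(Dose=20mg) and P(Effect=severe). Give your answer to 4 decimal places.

P(Dose=20mg) = 0.083 + 0.128 + 0.045 + 0.088 = 0.344.
P(Effect=severe) = 0.115 + 0.088 + 0.009 = 0.212.
Product: 0.344 × 0.212 = 0.0729.

0.0729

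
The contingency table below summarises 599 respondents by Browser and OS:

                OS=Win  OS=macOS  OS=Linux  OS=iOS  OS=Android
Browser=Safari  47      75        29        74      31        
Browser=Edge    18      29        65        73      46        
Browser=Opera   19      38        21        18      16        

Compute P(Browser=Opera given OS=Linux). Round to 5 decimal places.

Total with OS=Linux: 29 + 65 + 21 = 115.
P(Browser=Opera | OS=Linux) = 21/115 = 0.18261.

0.18261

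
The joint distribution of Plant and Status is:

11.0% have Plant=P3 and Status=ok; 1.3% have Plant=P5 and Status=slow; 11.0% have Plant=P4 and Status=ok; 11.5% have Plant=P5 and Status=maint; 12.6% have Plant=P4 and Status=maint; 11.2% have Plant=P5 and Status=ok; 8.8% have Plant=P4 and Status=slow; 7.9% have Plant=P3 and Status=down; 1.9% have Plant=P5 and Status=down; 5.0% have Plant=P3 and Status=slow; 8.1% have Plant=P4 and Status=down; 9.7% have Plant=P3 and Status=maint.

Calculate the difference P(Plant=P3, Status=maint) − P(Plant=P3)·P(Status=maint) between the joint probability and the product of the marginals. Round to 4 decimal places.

P(Plant=P3) = 0.110 + 0.050 + 0.079 + 0.097 = 0.336.
P(Status=maint) = 0.097 + 0.126 + 0.115 = 0.338.
P(Plant=P3, Status=maint) − P(Plant=P3)P(Status=maint) = 0.097 − 0.336×0.338 = -0.0166.

-0.0166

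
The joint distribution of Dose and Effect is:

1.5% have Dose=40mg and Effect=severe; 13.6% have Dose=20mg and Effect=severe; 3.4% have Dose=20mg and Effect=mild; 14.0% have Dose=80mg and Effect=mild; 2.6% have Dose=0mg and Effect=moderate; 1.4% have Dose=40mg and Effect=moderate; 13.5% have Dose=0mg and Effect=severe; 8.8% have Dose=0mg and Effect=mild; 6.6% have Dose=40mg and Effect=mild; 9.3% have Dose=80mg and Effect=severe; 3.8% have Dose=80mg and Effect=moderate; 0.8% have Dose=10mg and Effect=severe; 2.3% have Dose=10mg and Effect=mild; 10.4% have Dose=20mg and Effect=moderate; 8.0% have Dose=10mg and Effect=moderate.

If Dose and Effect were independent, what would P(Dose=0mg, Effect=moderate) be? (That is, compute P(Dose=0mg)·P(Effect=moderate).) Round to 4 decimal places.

0.0652

P(Dose=0mg) = 0.088 + 0.026 + 0.135 = 0.249.
P(Effect=moderate) = 0.026 + 0.080 + 0.104 + 0.014 + 0.038 = 0.262.
Product: 0.249 × 0.262 = 0.0652.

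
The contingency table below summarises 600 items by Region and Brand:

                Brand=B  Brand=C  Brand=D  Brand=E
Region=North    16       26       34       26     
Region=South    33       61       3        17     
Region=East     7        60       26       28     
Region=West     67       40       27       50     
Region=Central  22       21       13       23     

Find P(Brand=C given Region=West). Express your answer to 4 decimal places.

Total with Region=West: 67 + 40 + 27 + 50 = 184.
P(Brand=C | Region=West) = 40/184 = 0.2174.

0.2174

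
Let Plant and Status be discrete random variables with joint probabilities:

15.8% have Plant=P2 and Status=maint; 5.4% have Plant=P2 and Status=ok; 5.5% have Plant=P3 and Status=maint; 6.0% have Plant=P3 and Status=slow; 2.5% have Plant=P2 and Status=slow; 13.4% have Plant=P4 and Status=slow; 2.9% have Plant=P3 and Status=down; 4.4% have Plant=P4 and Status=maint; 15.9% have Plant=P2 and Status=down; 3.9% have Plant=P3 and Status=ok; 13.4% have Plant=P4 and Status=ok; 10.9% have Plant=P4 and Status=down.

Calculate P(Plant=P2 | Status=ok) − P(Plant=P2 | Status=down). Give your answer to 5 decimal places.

P(Status=ok) = 0.054 + 0.039 + 0.134 = 0.227; P(Plant=P2 | Status=ok) = 0.054/0.227 = 0.237885.
P(Status=down) = 0.159 + 0.029 + 0.109 = 0.297; P(Plant=P2 | Status=down) = 0.159/0.297 = 0.535354.
Difference = -0.29747.

-0.29747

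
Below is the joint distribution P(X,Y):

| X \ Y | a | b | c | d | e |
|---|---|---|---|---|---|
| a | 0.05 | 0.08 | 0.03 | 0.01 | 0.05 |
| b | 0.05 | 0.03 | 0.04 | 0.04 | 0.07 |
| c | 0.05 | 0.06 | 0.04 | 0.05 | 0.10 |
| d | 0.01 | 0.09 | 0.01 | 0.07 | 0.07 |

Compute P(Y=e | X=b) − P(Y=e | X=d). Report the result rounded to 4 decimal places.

0.0243

P(X=b) = 0.05 + 0.03 + 0.04 + 0.04 + 0.07 = 0.23; P(Y=e | X=b) = 0.07/0.23 = 0.30435.
P(X=d) = 0.01 + 0.09 + 0.01 + 0.07 + 0.07 = 0.25; P(Y=e | X=d) = 0.07/0.25 = 0.28000.
Difference = 0.0243.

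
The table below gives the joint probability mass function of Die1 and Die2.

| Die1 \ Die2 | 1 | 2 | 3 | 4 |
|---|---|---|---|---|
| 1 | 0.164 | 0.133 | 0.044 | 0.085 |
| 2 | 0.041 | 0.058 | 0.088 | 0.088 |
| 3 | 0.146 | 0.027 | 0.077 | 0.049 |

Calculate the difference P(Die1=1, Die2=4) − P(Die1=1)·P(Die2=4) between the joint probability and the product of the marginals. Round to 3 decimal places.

-0.010

P(Die1=1) = 0.164 + 0.133 + 0.044 + 0.085 = 0.426.
P(Die2=4) = 0.085 + 0.088 + 0.049 = 0.222.
P(Die1=1, Die2=4) − P(Die1=1)P(Die2=4) = 0.085 − 0.426×0.222 = -0.010.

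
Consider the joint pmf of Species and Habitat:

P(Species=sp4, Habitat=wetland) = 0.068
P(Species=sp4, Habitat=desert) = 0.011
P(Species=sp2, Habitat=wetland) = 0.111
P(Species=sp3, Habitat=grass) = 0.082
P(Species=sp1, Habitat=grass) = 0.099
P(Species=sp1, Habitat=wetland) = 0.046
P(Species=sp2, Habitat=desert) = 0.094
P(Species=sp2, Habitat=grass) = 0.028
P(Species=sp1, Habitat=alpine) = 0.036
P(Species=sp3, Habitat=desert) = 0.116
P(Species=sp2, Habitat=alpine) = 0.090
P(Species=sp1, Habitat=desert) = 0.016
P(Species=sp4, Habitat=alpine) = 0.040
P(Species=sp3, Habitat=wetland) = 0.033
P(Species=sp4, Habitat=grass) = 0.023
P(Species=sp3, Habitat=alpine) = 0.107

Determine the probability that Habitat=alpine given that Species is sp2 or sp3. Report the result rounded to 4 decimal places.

P(Species=sp2) = 0.028 + 0.111 + 0.094 + 0.090 = 0.323.
P(Species=sp3) = 0.082 + 0.033 + 0.116 + 0.107 = 0.338.
P(Species ∈ {sp2, sp3}) = 0.323 + 0.338 = 0.661; P(Habitat=alpine, Species ∈ {sp2, sp3}) = 0.090 + 0.107 = 0.197.
P(Habitat=alpine | Species ∈ {sp2, sp3}) = 0.197/0.661 = 0.2980.

0.2980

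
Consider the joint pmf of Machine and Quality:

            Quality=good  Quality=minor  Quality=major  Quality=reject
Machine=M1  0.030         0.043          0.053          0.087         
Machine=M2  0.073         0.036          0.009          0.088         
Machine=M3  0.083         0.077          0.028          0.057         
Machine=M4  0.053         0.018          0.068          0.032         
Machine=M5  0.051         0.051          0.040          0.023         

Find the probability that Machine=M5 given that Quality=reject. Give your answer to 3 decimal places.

P(Quality=reject) = 0.087 + 0.088 + 0.057 + 0.032 + 0.023 = 0.287.
P(Machine=M5 | Quality=reject) = 0.023/0.287 = 0.080.

0.080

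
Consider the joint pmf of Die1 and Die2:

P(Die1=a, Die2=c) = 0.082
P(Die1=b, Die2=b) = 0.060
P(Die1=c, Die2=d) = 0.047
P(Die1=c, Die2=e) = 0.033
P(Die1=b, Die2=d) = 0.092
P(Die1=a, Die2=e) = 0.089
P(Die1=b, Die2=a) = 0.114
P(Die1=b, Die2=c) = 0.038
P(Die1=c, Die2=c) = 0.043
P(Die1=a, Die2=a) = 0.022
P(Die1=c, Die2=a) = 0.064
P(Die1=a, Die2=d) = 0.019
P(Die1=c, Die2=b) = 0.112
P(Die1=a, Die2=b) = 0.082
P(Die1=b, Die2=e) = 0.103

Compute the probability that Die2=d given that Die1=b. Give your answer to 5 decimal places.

P(Die1=b) = 0.114 + 0.060 + 0.038 + 0.092 + 0.103 = 0.407.
P(Die2=d | Die1=b) = 0.092/0.407 = 0.22604.

0.22604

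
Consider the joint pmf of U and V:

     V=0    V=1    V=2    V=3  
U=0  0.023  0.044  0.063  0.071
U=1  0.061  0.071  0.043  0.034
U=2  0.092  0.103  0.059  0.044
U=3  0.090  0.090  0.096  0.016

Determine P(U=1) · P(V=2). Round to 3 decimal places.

0.055

P(U=1) = 0.061 + 0.071 + 0.043 + 0.034 = 0.209.
P(V=2) = 0.063 + 0.043 + 0.059 + 0.096 = 0.261.
Product: 0.209 × 0.261 = 0.055.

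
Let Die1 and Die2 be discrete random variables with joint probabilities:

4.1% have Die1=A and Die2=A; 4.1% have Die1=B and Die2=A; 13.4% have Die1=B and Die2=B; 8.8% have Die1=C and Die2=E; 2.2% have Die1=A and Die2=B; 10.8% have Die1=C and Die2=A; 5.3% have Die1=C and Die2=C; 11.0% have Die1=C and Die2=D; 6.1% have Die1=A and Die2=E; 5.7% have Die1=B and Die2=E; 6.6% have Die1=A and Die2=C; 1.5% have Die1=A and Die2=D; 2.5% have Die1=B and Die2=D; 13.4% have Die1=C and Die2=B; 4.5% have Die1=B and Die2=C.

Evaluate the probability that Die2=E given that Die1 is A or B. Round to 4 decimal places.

0.2327

P(Die1=A) = 0.041 + 0.022 + 0.066 + 0.015 + 0.061 = 0.205.
P(Die1=B) = 0.041 + 0.134 + 0.045 + 0.025 + 0.057 = 0.302.
P(Die1 ∈ {A, B}) = 0.205 + 0.302 = 0.507; P(Die2=E, Die1 ∈ {A, B}) = 0.061 + 0.057 = 0.118.
P(Die2=E | Die1 ∈ {A, B}) = 0.118/0.507 = 0.2327.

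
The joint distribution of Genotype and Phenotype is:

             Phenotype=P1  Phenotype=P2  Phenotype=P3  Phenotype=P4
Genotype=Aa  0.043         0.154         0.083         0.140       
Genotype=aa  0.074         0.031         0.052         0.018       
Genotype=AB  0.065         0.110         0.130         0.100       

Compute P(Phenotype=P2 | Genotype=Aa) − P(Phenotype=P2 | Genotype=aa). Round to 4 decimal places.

0.1895

P(Genotype=Aa) = 0.043 + 0.154 + 0.083 + 0.140 = 0.420; P(Phenotype=P2 | Genotype=Aa) = 0.154/0.420 = 0.36667.
P(Genotype=aa) = 0.074 + 0.031 + 0.052 + 0.018 = 0.175; P(Phenotype=P2 | Genotype=aa) = 0.031/0.175 = 0.17714.
Difference = 0.1895.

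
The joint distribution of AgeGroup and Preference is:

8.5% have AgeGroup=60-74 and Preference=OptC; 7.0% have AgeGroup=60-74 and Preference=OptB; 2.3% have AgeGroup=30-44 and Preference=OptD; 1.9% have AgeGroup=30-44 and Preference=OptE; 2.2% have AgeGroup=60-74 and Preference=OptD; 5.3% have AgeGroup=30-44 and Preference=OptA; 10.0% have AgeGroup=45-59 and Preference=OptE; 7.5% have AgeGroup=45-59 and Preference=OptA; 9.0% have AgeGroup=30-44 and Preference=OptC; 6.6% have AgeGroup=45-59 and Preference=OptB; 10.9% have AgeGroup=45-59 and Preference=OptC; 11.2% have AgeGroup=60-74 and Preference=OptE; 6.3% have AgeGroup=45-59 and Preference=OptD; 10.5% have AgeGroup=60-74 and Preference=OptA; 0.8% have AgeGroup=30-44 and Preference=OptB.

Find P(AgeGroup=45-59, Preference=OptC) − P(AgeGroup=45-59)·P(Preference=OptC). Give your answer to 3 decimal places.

P(AgeGroup=45-59) = 0.075 + 0.066 + 0.109 + 0.063 + 0.100 = 0.413.
P(Preference=OptC) = 0.090 + 0.109 + 0.085 = 0.284.
P(AgeGroup=45-59, Preference=OptC) − P(AgeGroup=45-59)P(Preference=OptC) = 0.109 − 0.413×0.284 = -0.008.

-0.008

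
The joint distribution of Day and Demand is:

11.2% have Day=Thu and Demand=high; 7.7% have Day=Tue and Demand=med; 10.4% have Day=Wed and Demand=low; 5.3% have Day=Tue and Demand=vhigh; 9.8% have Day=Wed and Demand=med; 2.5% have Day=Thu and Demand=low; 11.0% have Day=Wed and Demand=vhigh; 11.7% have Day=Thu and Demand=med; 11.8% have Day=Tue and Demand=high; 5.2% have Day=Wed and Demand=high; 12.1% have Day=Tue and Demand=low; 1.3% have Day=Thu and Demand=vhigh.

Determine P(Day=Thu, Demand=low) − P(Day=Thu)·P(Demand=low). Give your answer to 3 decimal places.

P(Day=Thu) = 0.025 + 0.117 + 0.112 + 0.013 = 0.267.
P(Demand=low) = 0.121 + 0.104 + 0.025 = 0.250.
P(Day=Thu, Demand=low) − P(Day=Thu)P(Demand=low) = 0.025 − 0.267×0.250 = -0.042.

-0.042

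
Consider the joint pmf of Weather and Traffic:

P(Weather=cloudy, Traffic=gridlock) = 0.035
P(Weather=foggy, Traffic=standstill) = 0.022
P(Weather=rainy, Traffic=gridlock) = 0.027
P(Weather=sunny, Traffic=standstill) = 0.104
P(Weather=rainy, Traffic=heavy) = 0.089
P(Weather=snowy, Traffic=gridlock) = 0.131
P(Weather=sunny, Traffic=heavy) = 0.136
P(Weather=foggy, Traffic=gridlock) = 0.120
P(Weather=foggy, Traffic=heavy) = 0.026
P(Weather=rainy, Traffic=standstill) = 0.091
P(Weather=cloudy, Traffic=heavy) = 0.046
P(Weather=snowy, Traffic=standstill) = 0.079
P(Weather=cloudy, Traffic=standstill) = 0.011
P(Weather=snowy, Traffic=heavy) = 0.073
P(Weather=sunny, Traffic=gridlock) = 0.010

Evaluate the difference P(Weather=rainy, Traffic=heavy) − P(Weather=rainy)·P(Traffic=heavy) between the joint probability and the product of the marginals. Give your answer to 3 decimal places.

P(Weather=rainy) = 0.089 + 0.027 + 0.091 = 0.207.
P(Traffic=heavy) = 0.136 + 0.046 + 0.089 + 0.073 + 0.026 = 0.370.
P(Weather=rainy, Traffic=heavy) − P(Weather=rainy)P(Traffic=heavy) = 0.089 − 0.207×0.370 = 0.012.

0.012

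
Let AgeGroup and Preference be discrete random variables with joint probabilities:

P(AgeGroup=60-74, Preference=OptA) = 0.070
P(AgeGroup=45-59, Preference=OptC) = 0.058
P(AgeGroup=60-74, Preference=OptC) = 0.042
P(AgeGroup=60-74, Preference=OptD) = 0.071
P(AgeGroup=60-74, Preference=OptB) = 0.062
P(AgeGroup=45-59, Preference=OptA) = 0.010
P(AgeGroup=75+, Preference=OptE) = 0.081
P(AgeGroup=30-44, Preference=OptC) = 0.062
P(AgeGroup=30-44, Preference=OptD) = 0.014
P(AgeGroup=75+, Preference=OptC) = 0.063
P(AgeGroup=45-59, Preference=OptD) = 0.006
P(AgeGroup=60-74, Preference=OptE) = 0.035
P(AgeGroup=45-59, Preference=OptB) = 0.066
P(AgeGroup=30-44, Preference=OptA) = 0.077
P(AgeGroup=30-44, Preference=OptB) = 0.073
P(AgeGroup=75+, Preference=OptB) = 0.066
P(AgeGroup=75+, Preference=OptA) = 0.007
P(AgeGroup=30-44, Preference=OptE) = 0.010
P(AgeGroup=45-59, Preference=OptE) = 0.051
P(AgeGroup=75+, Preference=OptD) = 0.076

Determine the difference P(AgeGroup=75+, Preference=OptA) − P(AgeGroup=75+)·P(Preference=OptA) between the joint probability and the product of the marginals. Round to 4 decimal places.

P(AgeGroup=75+) = 0.007 + 0.066 + 0.063 + 0.076 + 0.081 = 0.293.
P(Preference=OptA) = 0.077 + 0.010 + 0.070 + 0.007 = 0.164.
P(AgeGroup=75+, Preference=OptA) − P(AgeGroup=75+)P(Preference=OptA) = 0.007 − 0.293×0.164 = -0.0411.

-0.0411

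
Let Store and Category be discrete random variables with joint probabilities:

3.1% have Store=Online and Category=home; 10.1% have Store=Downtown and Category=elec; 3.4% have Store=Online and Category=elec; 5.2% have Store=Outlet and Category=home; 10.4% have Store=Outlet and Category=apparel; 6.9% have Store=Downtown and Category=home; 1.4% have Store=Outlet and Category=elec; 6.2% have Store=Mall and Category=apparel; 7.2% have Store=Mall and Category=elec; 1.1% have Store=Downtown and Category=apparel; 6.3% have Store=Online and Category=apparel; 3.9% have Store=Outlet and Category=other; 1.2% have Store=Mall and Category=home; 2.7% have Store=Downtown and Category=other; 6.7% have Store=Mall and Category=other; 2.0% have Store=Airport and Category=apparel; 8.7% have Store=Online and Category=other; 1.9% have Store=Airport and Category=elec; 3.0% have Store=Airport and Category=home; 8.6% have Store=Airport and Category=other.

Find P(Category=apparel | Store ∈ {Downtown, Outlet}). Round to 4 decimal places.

0.2758

P(Store=Downtown) = 0.011 + 0.101 + 0.069 + 0.027 = 0.208.
P(Store=Outlet) = 0.104 + 0.014 + 0.052 + 0.039 = 0.209.
P(Store ∈ {Downtown, Outlet}) = 0.208 + 0.209 = 0.417; P(Category=apparel, Store ∈ {Downtown, Outlet}) = 0.011 + 0.104 = 0.115.
P(Category=apparel | Store ∈ {Downtown, Outlet}) = 0.115/0.417 = 0.2758.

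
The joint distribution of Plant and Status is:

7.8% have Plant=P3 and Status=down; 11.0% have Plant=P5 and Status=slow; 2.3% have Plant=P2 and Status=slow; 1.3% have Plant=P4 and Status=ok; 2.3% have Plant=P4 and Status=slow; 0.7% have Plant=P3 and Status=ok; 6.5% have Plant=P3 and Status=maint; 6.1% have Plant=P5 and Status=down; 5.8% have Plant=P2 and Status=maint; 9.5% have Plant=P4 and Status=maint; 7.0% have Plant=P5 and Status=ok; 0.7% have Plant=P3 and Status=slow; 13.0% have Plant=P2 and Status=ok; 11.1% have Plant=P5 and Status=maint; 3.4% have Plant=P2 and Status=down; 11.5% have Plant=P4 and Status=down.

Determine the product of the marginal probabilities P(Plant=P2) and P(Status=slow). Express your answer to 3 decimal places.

0.040

P(Plant=P2) = 0.130 + 0.023 + 0.034 + 0.058 = 0.245.
P(Status=slow) = 0.023 + 0.007 + 0.023 + 0.110 = 0.163.
Product: 0.245 × 0.163 = 0.040.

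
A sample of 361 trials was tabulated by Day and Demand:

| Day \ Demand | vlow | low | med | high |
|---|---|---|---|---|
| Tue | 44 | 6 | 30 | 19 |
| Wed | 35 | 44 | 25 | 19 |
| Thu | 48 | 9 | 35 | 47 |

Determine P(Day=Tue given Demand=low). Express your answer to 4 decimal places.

Total with Demand=low: 6 + 44 + 9 = 59.
P(Day=Tue | Demand=low) = 6/59 = 0.1017.

0.1017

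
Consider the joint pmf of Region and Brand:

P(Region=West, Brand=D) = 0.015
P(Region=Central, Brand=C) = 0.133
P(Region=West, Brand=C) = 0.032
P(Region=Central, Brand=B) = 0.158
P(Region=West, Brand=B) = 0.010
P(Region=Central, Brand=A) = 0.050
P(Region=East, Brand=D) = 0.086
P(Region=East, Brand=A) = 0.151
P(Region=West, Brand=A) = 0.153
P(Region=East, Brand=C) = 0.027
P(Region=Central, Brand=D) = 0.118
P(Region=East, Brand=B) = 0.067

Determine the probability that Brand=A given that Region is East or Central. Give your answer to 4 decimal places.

0.2544

P(Region=East) = 0.151 + 0.067 + 0.027 + 0.086 = 0.331.
P(Region=Central) = 0.050 + 0.158 + 0.133 + 0.118 = 0.459.
P(Region ∈ {East, Central}) = 0.331 + 0.459 = 0.790; P(Brand=A, Region ∈ {East, Central}) = 0.151 + 0.050 = 0.201.
P(Brand=A | Region ∈ {East, Central}) = 0.201/0.790 = 0.2544.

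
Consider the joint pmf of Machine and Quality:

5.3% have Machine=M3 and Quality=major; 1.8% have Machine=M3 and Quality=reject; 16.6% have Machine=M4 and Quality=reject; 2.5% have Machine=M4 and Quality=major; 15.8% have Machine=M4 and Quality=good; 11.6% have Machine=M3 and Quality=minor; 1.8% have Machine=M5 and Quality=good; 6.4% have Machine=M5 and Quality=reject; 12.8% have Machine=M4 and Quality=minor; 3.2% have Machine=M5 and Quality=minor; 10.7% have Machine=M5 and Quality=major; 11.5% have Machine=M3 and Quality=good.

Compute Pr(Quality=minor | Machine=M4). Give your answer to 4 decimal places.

0.2683

P(Machine=M4) = 0.158 + 0.128 + 0.025 + 0.166 = 0.477.
P(Quality=minor | Machine=M4) = 0.128/0.477 = 0.2683.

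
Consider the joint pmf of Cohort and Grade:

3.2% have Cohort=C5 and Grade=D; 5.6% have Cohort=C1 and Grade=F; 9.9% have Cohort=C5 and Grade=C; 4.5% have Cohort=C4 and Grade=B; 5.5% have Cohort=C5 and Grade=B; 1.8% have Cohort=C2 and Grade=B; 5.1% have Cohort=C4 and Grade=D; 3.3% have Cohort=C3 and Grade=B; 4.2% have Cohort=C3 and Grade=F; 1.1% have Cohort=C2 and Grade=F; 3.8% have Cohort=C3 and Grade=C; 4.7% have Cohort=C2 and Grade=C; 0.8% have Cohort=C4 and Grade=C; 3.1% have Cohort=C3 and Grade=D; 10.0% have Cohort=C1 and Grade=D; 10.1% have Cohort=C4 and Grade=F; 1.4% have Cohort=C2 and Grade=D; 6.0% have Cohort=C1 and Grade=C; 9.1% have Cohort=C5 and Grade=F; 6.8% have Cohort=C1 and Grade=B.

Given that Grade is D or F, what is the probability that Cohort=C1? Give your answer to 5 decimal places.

P(Grade=D) = 0.100 + 0.014 + 0.031 + 0.051 + 0.032 = 0.228.
P(Grade=F) = 0.056 + 0.011 + 0.042 + 0.101 + 0.091 = 0.301.
P(Grade ∈ {D, F}) = 0.228 + 0.301 = 0.529; P(Cohort=C1, Grade ∈ {D, F}) = 0.100 + 0.056 = 0.156.
P(Cohort=C1 | Grade ∈ {D, F}) = 0.156/0.529 = 0.29490.

0.29490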